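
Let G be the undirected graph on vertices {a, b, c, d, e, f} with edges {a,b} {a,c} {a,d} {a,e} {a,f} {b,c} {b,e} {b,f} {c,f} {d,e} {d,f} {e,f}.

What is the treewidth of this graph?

3

A width-3 tree decomposition is:
Bags: B1 = {a, b, c, f}  B2 = {a, b, e, f}  B3 = {a, d, e, f}
Tree: B1–B2, B2–B3
Every bag has size at most 4, so the width is 4 − 1 = 3 and tw(G) ≤ 3. For the lower bound, the 4 vertices {a, d, e, f} are pairwise adjacent, and any tree decomposition puts a clique entirely inside one bag — forcing width ≥ 3. Combining the bounds, tw(G) = 3.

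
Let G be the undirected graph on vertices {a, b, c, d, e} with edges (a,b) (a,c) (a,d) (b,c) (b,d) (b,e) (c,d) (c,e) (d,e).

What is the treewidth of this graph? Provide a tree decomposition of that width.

Treewidth 3.
One optimal decomposition is:
Bags: B1 = {b, c, d, e}  B2 = {a, b, c, d}
Tree: B1–B2

Each bag holds 4 vertices, so the decomposition has width 3, which upper-bounds the treewidth. For the lower bound, the 4 vertices {b, c, d, e} are pairwise adjacent, and any tree decomposition puts a clique entirely inside one bag — forcing width ≥ 3. Combining the bounds, tw(G) = 3.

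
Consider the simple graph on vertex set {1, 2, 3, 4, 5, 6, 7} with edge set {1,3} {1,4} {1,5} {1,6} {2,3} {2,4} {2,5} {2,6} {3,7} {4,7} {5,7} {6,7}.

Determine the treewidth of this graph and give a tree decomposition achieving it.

Treewidth 3.
One optimal decomposition is:
Bags: B1 = {1, 2, 4, 7}  B2 = {1, 2, 6, 7}  B3 = {1, 2, 5, 7}  B4 = {1, 2, 3, 7}
Tree: B1–B2, B2–B3, B3–B4

The largest bag has 4 vertices, giving width 3; this decomposition certifies tw(G) ≤ 3. For the lower bound: the 4 vertex sets {1,4}, {6,7}, {2}, {5} are disjoint, each induces a connected subgraph, and every pair is joined by at least one edge of G. Contracting each set to a single vertex therefore yields K_{4} as a minor, and since treewidth is minor-monotone, tw(G) ≥ tw(K_{4}) = 3. The upper and lower bounds meet at 3, so that is the treewidth.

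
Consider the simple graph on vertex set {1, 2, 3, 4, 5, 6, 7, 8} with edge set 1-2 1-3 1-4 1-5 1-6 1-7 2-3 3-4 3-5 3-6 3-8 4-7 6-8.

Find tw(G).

2

A width-2 tree decomposition is:
Bags: B1 = {1, 3, 6}  B2 = {1, 3, 5}  B3 = {3, 6, 8}  B4 = {1, 2, 3}  B5 = {1, 3, 4}  B6 = {1, 4, 7}
Tree: B1–B2, B1–B3, B1–B4, B4–B5, B5–B6
Each bag holds 3 vertices, so the decomposition has width 2, which upper-bounds the treewidth. On the other hand G contains the 3-clique {3, 6, 8}. A clique must lie in a single bag of any decomposition, so no decomposition can have width below 2. The upper and lower bounds meet at 2, so that is the treewidth.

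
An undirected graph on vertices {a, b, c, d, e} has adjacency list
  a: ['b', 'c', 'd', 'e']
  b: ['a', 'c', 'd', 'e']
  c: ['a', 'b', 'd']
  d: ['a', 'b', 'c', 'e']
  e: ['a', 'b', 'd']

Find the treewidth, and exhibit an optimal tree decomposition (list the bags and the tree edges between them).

Treewidth 3.
Bags: B1 = {a, b, d, e}  B2 = {a, b, c, d}
Tree: B1–B2

Every bag has size at most 4, so the width is 4 − 1 = 3 and tw(G) ≤ 3. For the lower bound, the 4 vertices {a, b, d, e} are pairwise adjacent, and any tree decomposition puts a clique entirely inside one bag — forcing width ≥ 3. Combining the bounds, tw(G) = 3.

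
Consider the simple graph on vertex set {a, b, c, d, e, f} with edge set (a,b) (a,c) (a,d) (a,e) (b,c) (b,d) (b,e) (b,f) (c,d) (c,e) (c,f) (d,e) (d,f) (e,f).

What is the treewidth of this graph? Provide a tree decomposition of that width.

Each bag holds 5 vertices, so the decomposition has width 4, which upper-bounds the treewidth. For the lower bound, the 5 vertices {b, c, d, e, f} are pairwise adjacent, and any tree decomposition puts a clique entirely inside one bag — forcing width ≥ 4. Hence tw(G) = 4 exactly.

Treewidth 4.
One such decomposition:
Bags: B1 = {b, c, d, e, f}  B2 = {a, b, c, d, e}
Tree: B1–B2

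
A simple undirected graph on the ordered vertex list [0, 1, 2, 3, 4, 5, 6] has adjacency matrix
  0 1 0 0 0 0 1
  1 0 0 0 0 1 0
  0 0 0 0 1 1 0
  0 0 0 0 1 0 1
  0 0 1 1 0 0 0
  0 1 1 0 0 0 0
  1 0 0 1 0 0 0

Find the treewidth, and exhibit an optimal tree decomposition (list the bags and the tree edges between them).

The largest bag has 3 vertices, giving width 2; this decomposition certifies tw(G) ≤ 2. Since 5–2–4–3–6–0–1–5 is a cycle in G, G is not acyclic. Forests are exactly the graphs of treewidth ≤ 1, so tw(G) ≥ 2. Combining the bounds, tw(G) = 2.

Treewidth 2.
Bags: B1 = {2, 4, 5}  B2 = {3, 4, 5}  B3 = {3, 5, 6}  B4 = {0, 5, 6}  B5 = {0, 1, 5}
Tree: B1–B2, B2–B3, B3–B4, B4–B5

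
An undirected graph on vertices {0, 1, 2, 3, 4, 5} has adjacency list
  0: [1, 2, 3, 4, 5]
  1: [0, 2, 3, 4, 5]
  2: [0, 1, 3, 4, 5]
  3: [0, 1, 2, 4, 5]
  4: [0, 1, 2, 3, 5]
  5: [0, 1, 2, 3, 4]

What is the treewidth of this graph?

5

A width-5 tree decomposition is:
Bags: B1 = {0, 1, 2, 3, 4, 5}
Tree: (single bag)
With just one bag of size 6, the width is 6 − 1 = 5, so tw(G) ≤ 5. Conversely, {0, 1, 2, 3, 4, 5} is a clique of size 6, and the vertices of any clique must share a bag in every tree decomposition; so some bag has ≥ 6 vertices and tw(G) ≥ 5. Combining the bounds, tw(G) = 5.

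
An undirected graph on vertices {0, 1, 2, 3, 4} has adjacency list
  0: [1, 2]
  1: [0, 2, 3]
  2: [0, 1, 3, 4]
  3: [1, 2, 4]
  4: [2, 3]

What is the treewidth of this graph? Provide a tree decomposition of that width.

Treewidth 2.
Bags: B1 = {0, 1, 2}  B2 = {1, 2, 3}  B3 = {2, 3, 4}
Tree: B1–B2, B2–B3

The largest bag has 3 vertices, giving width 2; this decomposition certifies tw(G) ≤ 2. Conversely, {0, 1, 2} is a clique of size 3, and the vertices of any clique must share a bag in every tree decomposition; so some bag has ≥ 3 vertices and tw(G) ≥ 2. The upper and lower bounds meet at 2, so that is the treewidth.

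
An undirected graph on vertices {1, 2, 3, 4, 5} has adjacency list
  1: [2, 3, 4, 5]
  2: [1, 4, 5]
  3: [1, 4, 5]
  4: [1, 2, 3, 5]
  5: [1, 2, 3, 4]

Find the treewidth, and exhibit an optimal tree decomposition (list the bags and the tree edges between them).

Treewidth 3.
One such decomposition:
Bags: B1 = {1, 2, 4, 5}  B2 = {1, 3, 4, 5}
Tree: B1–B2

Each bag holds 4 vertices, so the decomposition has width 3, which upper-bounds the treewidth. Conversely, {1, 2, 4, 5} is a clique of size 4, and the vertices of any clique must share a bag in every tree decomposition; so some bag has ≥ 4 vertices and tw(G) ≥ 3. Combining the bounds, tw(G) = 3.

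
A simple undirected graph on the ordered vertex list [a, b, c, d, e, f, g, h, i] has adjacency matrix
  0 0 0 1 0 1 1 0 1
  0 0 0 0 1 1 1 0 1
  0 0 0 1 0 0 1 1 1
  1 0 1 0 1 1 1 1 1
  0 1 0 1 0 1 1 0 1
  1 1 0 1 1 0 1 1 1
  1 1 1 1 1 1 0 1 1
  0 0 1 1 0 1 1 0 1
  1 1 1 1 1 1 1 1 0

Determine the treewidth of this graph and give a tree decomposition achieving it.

Treewidth 4.
One such decomposition:
Bags: B1 = {d, f, g, h, i}  B2 = {d, e, f, g, i}  B3 = {c, d, g, h, i}  B4 = {b, e, f, g, i}  B5 = {a, d, f, g, i}
Tree: B1–B2, B1–B3, B2–B4, B1–B5

The largest bag has 5 vertices, giving width 4; this decomposition certifies tw(G) ≤ 4. For the lower bound, the 5 vertices {c, d, g, h, i} are pairwise adjacent, and any tree decomposition puts a clique entirely inside one bag — forcing width ≥ 4. Hence tw(G) = 4 exactly.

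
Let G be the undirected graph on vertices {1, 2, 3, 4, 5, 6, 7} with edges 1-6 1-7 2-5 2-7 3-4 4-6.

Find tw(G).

1

A width-1 tree decomposition is:
Bags: B1 = {2, 5}  B2 = {2, 7}  B3 = {1, 7}  B4 = {1, 6}  B5 = {4, 6}  B6 = {3, 4}
Tree: B1–B2, B2–B3, B3–B4, B4–B5, B5–B6
Every bag has size at most 2, so the width is 2 − 1 = 1 and tw(G) ≤ 1. Any graph with an edge has treewidth ≥ 1, and G has the edge 5–2. The upper and lower bounds meet at 1, so that is the treewidth.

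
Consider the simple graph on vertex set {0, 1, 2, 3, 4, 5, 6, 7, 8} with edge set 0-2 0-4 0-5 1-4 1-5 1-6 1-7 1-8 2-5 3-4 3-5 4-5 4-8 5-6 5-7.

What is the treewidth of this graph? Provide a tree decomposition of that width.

Every bag has size at most 3, so the width is 3 − 1 = 2 and tw(G) ≤ 2. Conversely, {1, 4, 8} is a clique of size 3, and the vertices of any clique must share a bag in every tree decomposition; so some bag has ≥ 3 vertices and tw(G) ≥ 2. Hence tw(G) = 2 exactly.

Treewidth 2.
Bags: B1 = {1, 4, 8}  B2 = {1, 4, 5}  B3 = {1, 5, 6}  B4 = {1, 5, 7}  B5 = {0, 4, 5}  B6 = {3, 4, 5}  B7 = {0, 2, 5}
Tree: B1–B2, B2–B3, B2–B4, B2–B5, B2–B6, B5–B7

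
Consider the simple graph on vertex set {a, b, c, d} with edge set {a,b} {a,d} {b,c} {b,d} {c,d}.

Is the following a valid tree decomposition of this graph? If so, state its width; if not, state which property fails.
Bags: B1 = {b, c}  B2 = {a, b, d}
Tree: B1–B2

A tree decomposition must satisfy three properties: every vertex lies in some bag; for every edge, both endpoints lie together in some bag; and for every vertex, the bags containing it form a connected subtree. Here edge (d,c) lies in no bag, so the decomposition is invalid.

No — edge (d,c) lies in no bag.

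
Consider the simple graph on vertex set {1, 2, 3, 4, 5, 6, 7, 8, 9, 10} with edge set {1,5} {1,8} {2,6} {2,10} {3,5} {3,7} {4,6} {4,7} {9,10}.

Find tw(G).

A width-1 tree decomposition is:
Bags: B1 = {1, 8}  B2 = {1, 5}  B3 = {3, 5}  B4 = {3, 7}  B5 = {4, 7}  B6 = {4, 6}  B7 = {2, 6}  B8 = {2, 10}  B9 = {9, 10}
Tree: B1–B2, B2–B3, B3–B4, B4–B5, B5–B6, B6–B7, B7–B8, B8–B9
The largest bag has 2 vertices, giving width 1; this decomposition certifies tw(G) ≤ 1. Since G has at least one edge (e.g. 8–1), it is not an edgeless graph, so tw(G) ≥ 1. The upper and lower bounds meet at 1, so that is the treewidth.

1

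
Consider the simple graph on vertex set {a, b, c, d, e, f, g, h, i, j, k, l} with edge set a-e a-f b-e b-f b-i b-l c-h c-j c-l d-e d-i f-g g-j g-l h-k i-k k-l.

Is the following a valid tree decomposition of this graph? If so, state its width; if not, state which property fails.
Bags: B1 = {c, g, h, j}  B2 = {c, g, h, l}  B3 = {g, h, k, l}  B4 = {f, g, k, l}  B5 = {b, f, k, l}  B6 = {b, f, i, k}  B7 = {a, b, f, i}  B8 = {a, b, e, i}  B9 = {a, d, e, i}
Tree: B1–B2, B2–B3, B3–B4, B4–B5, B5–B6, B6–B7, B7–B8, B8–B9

Checking the three conditions: (i) the bags cover all of {a, b, c, d, e, f, g, h, i, j, k, l}; (ii) for each edge, some bag contains both endpoints; (iii) the bags containing any fixed vertex form a subtree. All hold, so the decomposition is valid with width 4 − 1 = 3.

Yes; width 3.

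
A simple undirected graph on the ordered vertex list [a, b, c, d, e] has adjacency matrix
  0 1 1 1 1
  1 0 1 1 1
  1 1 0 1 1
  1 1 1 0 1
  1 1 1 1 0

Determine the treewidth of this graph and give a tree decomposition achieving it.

Treewidth 4.
Bags: B1 = {a, b, c, d, e}
Tree: (single bag)

With just one bag of size 5, the width is 5 − 1 = 4, so tw(G) ≤ 4. On the other hand G contains the 5-clique {a, b, c, d, e}. A clique must lie in a single bag of any decomposition, so no decomposition can have width below 4. The upper and lower bounds meet at 4, so that is the treewidth.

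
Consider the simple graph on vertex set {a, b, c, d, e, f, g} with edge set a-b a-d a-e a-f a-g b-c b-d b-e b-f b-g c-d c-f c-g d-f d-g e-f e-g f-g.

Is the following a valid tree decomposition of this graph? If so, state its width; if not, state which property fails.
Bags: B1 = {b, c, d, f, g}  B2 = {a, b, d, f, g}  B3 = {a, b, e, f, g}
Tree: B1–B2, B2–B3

Checking the three conditions: (i) the bags cover all of {a, b, c, d, e, f, g}; (ii) for each edge, some bag contains both endpoints; (iii) the bags containing any fixed vertex form a subtree. All hold, so the decomposition is valid with width 5 − 1 = 4.

Yes; width 4.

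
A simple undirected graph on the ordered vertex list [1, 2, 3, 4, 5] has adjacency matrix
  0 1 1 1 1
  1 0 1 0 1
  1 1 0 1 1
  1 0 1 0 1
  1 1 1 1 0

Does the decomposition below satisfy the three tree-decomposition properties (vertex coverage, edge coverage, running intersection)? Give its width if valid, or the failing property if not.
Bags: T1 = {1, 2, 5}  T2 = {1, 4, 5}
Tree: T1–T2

No — vertex 3 appears in no bag.

A tree decomposition must satisfy three properties: every vertex lies in some bag; for every edge, both endpoints lie together in some bag; and for every vertex, the bags containing it form a connected subtree. Here vertex 3 appears in no bag, so the decomposition is invalid.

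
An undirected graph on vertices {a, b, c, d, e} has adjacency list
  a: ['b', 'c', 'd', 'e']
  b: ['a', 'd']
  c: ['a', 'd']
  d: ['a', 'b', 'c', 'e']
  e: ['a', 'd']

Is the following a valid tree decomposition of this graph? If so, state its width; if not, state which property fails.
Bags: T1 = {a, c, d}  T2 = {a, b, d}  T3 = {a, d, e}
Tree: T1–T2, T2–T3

Yes; width 2.

Vertex coverage: the bags together contain {a, b, c, d, e}, the full vertex set. Edge coverage: each edge of G has both endpoints in at least one bag. Running intersection: for every vertex, the bags containing it form a connected subtree. All three properties hold, so this is a valid tree decomposition of width max|bag| − 1 = 2, and hence tw(G) ≤ 2.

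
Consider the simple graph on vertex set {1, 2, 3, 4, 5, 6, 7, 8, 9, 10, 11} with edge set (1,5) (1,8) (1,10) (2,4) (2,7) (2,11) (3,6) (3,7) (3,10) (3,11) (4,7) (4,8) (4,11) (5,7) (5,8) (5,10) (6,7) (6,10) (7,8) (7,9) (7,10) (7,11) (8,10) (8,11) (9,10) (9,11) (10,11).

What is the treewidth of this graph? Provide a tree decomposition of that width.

The largest bag has 4 vertices, giving width 3; this decomposition certifies tw(G) ≤ 3. On the other hand G contains the 4-clique {1, 5, 8, 10}. A clique must lie in a single bag of any decomposition, so no decomposition can have width below 3. Hence tw(G) = 3 exactly.

Treewidth 3.
One such decomposition:
Bags: B1 = {3, 6, 7, 10}  B2 = {3, 7, 10, 11}  B3 = {7, 8, 10, 11}  B4 = {4, 7, 8, 11}  B5 = {5, 7, 8, 10}  B6 = {2, 4, 7, 11}  B7 = {1, 5, 8, 10}  B8 = {7, 9, 10, 11}
Tree: B1–B2, B2–B3, B3–B4, B3–B5, B4–B6, B5–B7, B2–B8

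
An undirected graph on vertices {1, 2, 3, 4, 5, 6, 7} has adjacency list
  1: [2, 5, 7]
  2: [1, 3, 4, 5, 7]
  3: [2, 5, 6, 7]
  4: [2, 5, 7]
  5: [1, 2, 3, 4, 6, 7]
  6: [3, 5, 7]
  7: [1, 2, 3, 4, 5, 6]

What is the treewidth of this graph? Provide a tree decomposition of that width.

Treewidth 3.
Bags: B1 = {3, 5, 6, 7}  B2 = {2, 3, 5, 7}  B3 = {1, 2, 5, 7}  B4 = {2, 4, 5, 7}
Tree: B1–B2, B2–B3, B2–B4

The largest bag has 4 vertices, giving width 3; this decomposition certifies tw(G) ≤ 3. On the other hand G contains the 4-clique {1, 2, 5, 7}. A clique must lie in a single bag of any decomposition, so no decomposition can have width below 3. Combining the bounds, tw(G) = 3.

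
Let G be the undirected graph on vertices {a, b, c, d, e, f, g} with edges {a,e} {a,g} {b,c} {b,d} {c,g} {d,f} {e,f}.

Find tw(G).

2

A width-2 tree decomposition is:
Bags: B1 = {b, d, f}  B2 = {b, c, f}  B3 = {c, f, g}  B4 = {a, f, g}  B5 = {a, e, f}
Tree: B1–B2, B2–B3, B3–B4, B4–B5
Each bag holds 3 vertices, so the decomposition has width 2, which upper-bounds the treewidth. For the lower bound, G contains the cycle f–d–b–c–g–a–e–f, so G is not a forest; only forests have treewidth ≤ 1, hence tw(G) ≥ 2. Combining the bounds, tw(G) = 2.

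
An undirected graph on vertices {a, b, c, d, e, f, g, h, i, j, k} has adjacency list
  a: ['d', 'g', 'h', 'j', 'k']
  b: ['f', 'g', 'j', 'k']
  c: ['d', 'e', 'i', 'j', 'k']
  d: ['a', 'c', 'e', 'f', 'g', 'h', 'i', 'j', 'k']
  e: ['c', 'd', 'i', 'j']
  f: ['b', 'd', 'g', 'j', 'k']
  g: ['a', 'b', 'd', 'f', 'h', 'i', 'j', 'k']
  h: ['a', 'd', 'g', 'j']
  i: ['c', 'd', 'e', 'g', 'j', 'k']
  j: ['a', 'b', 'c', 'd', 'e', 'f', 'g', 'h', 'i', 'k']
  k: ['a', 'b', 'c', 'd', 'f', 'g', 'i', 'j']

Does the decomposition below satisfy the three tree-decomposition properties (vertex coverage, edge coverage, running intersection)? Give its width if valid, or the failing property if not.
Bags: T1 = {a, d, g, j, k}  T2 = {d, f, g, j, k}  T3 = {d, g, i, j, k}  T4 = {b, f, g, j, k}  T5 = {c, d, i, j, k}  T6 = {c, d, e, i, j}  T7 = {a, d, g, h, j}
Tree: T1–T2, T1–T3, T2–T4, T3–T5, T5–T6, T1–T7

Yes; width 4.

Every vertex of G appears in some bag (union = {a, b, c, d, e, f, g, h, i, j, k}); every edge is covered by a bag; and for each vertex v the set of bags containing v is connected in the bag tree. The decomposition is therefore valid. The largest bag has 5 vertices, so the width is 4.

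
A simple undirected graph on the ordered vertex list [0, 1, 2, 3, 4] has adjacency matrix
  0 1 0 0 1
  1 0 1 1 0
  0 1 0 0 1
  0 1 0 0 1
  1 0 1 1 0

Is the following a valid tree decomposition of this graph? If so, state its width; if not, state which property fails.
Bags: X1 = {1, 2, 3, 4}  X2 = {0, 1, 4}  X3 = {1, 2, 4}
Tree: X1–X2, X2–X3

A tree decomposition must satisfy three properties: every vertex lies in some bag; for every edge, both endpoints lie together in some bag; and for every vertex, the bags containing it form a connected subtree. Here bags containing vertex 2 are not connected in the tree, so the decomposition is invalid.

No — bags containing vertex 2 are not connected in the tree.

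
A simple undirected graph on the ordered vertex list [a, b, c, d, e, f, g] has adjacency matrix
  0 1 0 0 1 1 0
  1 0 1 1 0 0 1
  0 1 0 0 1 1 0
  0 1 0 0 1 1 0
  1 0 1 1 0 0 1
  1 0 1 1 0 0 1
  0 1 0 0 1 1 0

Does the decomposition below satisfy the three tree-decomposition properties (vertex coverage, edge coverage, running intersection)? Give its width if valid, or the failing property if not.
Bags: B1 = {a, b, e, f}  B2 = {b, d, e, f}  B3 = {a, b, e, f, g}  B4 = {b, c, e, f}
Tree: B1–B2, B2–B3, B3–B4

A tree decomposition must satisfy three properties: every vertex lies in some bag; for every edge, both endpoints lie together in some bag; and for every vertex, the bags containing it form a connected subtree. Here bags containing vertex a are not connected in the tree, so the decomposition is invalid.

No — bags containing vertex a are not connected in the tree.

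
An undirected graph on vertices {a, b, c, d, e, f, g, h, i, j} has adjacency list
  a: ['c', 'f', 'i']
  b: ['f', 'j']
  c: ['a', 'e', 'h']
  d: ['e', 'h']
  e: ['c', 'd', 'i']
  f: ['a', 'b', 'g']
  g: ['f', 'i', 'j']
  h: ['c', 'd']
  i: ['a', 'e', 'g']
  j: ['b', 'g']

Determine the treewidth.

2

A width-2 tree decomposition is:
Bags: B1 = {d, e, h}  B2 = {c, e, h}  B3 = {c, e, i}  B4 = {a, c, i}  B5 = {a, g, i}  B6 = {a, f, g}  B7 = {f, g, j}  B8 = {b, f, j}
Tree: B1–B2, B2–B3, B3–B4, B4–B5, B5–B6, B6–B7, B7–B8
The largest bag has 3 vertices, giving width 2; this decomposition certifies tw(G) ≤ 2. The edges d–h–c–e–d form a cycle, so G is not a tree and its treewidth is at least 2. The upper and lower bounds meet at 2, so that is the treewidth.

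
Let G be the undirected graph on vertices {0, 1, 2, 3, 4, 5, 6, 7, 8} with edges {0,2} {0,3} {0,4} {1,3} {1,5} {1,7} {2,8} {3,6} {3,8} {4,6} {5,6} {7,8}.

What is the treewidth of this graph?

3

A width-3 tree decomposition is:
Bags: B1 = {0, 2, 4, 6}  B2 = {0, 2, 3, 6}  B3 = {2, 3, 6, 8}  B4 = {3, 5, 6, 8}  B5 = {1, 3, 5, 8}  B6 = {1, 5, 7, 8}
Tree: B1–B2, B2–B3, B3–B4, B4–B5, B5–B6
Every bag has size at most 4, so the width is 4 − 1 = 3 and tw(G) ≤ 3. For the lower bound: the 4 vertex sets {0,2,4}, {6}, {3}, {1,5,7,8} are disjoint, each induces a connected subgraph, and every pair is joined by at least one edge of G. Contracting each set to a single vertex therefore yields K_{4} as a minor, and since treewidth is minor-monotone, tw(G) ≥ tw(K_{4}) = 3. Combining the bounds, tw(G) = 3.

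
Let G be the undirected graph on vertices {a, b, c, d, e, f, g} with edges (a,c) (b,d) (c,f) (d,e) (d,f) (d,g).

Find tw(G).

A width-1 tree decomposition is:
Bags: B1 = {d, f}  B2 = {d, g}  B3 = {b, d}  B4 = {c, f}  B5 = {a, c}  B6 = {d, e}
Tree: B1–B2, B1–B3, B1–B4, B4–B5, B3–B6
The largest bag has 2 vertices, giving width 1; this decomposition certifies tw(G) ≤ 1. Any graph with an edge has treewidth ≥ 1, and G has the edge f–d. The upper and lower bounds meet at 1, so that is the treewidth.

1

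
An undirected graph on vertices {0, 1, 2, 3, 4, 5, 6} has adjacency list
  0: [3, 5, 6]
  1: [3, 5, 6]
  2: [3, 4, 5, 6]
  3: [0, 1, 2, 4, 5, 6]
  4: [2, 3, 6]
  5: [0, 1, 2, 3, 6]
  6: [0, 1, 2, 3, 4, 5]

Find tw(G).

3

A width-3 tree decomposition is:
Bags: B1 = {2, 3, 5, 6}  B2 = {1, 3, 5, 6}  B3 = {0, 3, 5, 6}  B4 = {2, 3, 4, 6}
Tree: B1–B2, B2–B3, B1–B4
Each bag holds 4 vertices, so the decomposition has width 3, which upper-bounds the treewidth. Conversely, {2, 3, 4, 6} is a clique of size 4, and the vertices of any clique must share a bag in every tree decomposition; so some bag has ≥ 4 vertices and tw(G) ≥ 3. Combining the bounds, tw(G) = 3.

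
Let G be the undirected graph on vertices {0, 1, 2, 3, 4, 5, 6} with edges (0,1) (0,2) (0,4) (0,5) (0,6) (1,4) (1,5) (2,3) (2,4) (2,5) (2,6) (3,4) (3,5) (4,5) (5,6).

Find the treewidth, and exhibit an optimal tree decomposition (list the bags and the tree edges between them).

Treewidth 3.
One optimal decomposition is:
Bags: B1 = {0, 2, 4, 5}  B2 = {0, 1, 4, 5}  B3 = {2, 3, 4, 5}  B4 = {0, 2, 5, 6}
Tree: B1–B2, B1–B3, B1–B4

The largest bag has 4 vertices, giving width 3; this decomposition certifies tw(G) ≤ 3. On the other hand G contains the 4-clique {0, 1, 4, 5}. A clique must lie in a single bag of any decomposition, so no decomposition can have width below 3. Therefore the treewidth is 3.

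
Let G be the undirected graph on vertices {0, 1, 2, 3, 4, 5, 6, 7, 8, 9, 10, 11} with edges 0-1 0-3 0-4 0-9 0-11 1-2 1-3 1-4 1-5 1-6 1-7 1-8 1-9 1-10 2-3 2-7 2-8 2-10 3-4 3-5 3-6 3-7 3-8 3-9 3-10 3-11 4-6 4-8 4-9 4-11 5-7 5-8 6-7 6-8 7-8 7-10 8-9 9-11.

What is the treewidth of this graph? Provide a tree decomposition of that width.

Treewidth 4.
Bags: B1 = {1, 3, 5, 7, 8}  B2 = {1, 3, 6, 7, 8}  B3 = {1, 2, 3, 7, 8}  B4 = {1, 2, 3, 7, 10}  B5 = {1, 3, 4, 6, 8}  B6 = {1, 3, 4, 8, 9}  B7 = {0, 1, 3, 4, 9}  B8 = {0, 3, 4, 9, 11}
Tree: B1–B2, B1–B3, B3–B4, B2–B5, B5–B6, B6–B7, B7–B8

Every bag has size at most 5, so the width is 5 − 1 = 4 and tw(G) ≤ 4. Conversely, {0, 1, 3, 4, 9} is a clique of size 5, and the vertices of any clique must share a bag in every tree decomposition; so some bag has ≥ 5 vertices and tw(G) ≥ 4. Hence tw(G) = 4 exactly.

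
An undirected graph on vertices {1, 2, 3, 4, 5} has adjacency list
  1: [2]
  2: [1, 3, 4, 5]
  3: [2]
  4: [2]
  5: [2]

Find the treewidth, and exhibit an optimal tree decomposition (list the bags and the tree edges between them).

Treewidth 1.
Bags: B1 = {2, 3}  B2 = {2, 5}  B3 = {2, 4}  B4 = {1, 2}
Tree: B1–B2, B2–B3, B1–B4

Every bag has size at most 2, so the width is 2 − 1 = 1 and tw(G) ≤ 1. Since G has at least one edge (e.g. 2–3), it is not an edgeless graph, so tw(G) ≥ 1. The upper and lower bounds meet at 1, so that is the treewidth.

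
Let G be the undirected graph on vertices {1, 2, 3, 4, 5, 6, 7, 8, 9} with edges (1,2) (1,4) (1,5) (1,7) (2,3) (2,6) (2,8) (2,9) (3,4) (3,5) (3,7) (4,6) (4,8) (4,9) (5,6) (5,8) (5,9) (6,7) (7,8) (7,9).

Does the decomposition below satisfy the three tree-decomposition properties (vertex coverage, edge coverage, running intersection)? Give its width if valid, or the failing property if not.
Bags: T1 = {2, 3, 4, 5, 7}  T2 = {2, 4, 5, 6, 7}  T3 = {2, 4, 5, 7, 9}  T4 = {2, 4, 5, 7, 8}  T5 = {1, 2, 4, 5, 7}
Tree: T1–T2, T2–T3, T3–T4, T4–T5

Yes; width 4.

Vertex coverage: the bags together contain {1, 2, 3, 4, 5, 6, 7, 8, 9}, the full vertex set. Edge coverage: each edge of G has both endpoints in at least one bag. Running intersection: for every vertex, the bags containing it form a connected subtree. All three properties hold, so this is a valid tree decomposition of width max|bag| − 1 = 4, and hence tw(G) ≤ 4.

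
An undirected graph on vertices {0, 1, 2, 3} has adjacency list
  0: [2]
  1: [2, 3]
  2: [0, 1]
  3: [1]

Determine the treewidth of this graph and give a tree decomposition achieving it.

Treewidth 1.
One optimal decomposition is:
Bags: B1 = {1, 2}  B2 = {0, 2}  B3 = {1, 3}
Tree: B1–B2, B1–B3

The largest bag has 2 vertices, giving width 1; this decomposition certifies tw(G) ≤ 1. Since G has at least one edge (e.g. 2–1), it is not an edgeless graph, so tw(G) ≥ 1. The upper and lower bounds meet at 1, so that is the treewidth.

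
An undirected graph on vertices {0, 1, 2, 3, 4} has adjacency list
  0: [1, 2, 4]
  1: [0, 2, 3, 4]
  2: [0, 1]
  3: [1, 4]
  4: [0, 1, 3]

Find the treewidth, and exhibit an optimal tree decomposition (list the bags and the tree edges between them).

Treewidth 2.
One optimal decomposition is:
Bags: B1 = {1, 3, 4}  B2 = {0, 1, 4}  B3 = {0, 1, 2}
Tree: B1–B2, B2–B3

The largest bag has 3 vertices, giving width 2; this decomposition certifies tw(G) ≤ 2. For the lower bound, the 3 vertices {0, 1, 2} are pairwise adjacent, and any tree decomposition puts a clique entirely inside one bag — forcing width ≥ 2. Combining the bounds, tw(G) = 2.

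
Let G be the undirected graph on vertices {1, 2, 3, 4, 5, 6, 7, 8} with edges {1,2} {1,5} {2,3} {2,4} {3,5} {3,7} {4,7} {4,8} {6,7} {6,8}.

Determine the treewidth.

A width-2 tree decomposition is:
Bags: B1 = {6, 7, 8}  B2 = {4, 7, 8}  B3 = {3, 4, 7}  B4 = {2, 3, 4}  B5 = {2, 3, 5}  B6 = {1, 2, 5}
Tree: B1–B2, B2–B3, B3–B4, B4–B5, B5–B6
Each bag holds 3 vertices, so the decomposition has width 2, which upper-bounds the treewidth. Since 6–8–4–7–6 is a cycle in G, G is not acyclic. Forests are exactly the graphs of treewidth ≤ 1, so tw(G) ≥ 2. Hence tw(G) = 2 exactly.

2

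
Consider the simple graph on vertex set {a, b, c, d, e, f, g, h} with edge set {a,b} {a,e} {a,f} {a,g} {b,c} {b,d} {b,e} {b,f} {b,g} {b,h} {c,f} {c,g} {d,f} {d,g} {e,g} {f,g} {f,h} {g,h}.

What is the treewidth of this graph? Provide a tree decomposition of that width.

Treewidth 3.
Bags: B1 = {b, c, f, g}  B2 = {b, d, f, g}  B3 = {a, b, f, g}  B4 = {b, f, g, h}  B5 = {a, b, e, g}
Tree: B1–B2, B1–B3, B1–B4, B3–B5

Every bag has size at most 4, so the width is 4 − 1 = 3 and tw(G) ≤ 3. On the other hand G contains the 4-clique {a, b, e, g}. A clique must lie in a single bag of any decomposition, so no decomposition can have width below 3. Hence tw(G) = 3 exactly.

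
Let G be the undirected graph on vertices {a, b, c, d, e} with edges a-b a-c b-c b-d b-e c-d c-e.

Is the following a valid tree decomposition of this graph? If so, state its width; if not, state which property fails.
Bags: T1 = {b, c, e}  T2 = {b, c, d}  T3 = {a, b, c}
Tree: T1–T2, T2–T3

Every vertex of G appears in some bag (union = {a, b, c, d, e}); every edge is covered by a bag; and for each vertex v the set of bags containing v is connected in the bag tree. The decomposition is therefore valid. The largest bag has 3 vertices, so the width is 2.

Yes; width 2.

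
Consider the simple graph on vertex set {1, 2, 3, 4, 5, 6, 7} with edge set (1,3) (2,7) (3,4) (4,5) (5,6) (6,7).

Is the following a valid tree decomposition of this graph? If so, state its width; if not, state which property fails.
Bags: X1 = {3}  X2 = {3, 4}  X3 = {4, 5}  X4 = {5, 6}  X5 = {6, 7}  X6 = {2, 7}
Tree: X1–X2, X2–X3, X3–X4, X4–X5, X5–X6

No — vertex 1 appears in no bag.

A tree decomposition must satisfy three properties: every vertex lies in some bag; for every edge, both endpoints lie together in some bag; and for every vertex, the bags containing it form a connected subtree. Here vertex 1 appears in no bag, so the decomposition is invalid.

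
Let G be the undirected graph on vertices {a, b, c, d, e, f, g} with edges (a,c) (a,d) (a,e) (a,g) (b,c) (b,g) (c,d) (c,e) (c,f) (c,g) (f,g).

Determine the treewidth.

A width-2 tree decomposition is:
Bags: B1 = {a, c, g}  B2 = {a, c, d}  B3 = {a, c, e}  B4 = {c, f, g}  B5 = {b, c, g}
Tree: B1–B2, B2–B3, B1–B4, B4–B5
The largest bag has 3 vertices, giving width 2; this decomposition certifies tw(G) ≤ 2. Conversely, {a, c, d} is a clique of size 3, and the vertices of any clique must share a bag in every tree decomposition; so some bag has ≥ 3 vertices and tw(G) ≥ 2. The upper and lower bounds meet at 2, so that is the treewidth.

2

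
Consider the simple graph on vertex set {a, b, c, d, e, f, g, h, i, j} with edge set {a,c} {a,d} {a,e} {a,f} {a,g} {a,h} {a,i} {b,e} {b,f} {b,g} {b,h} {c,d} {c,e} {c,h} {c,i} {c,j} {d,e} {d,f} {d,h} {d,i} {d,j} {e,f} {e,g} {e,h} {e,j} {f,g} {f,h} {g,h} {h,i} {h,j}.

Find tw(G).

A width-4 tree decomposition is:
Bags: B1 = {a, e, f, g, h}  B2 = {a, d, e, f, h}  B3 = {a, c, d, e, h}  B4 = {a, c, d, h, i}  B5 = {c, d, e, h, j}  B6 = {b, e, f, g, h}
Tree: B1–B2, B2–B3, B3–B4, B3–B5, B1–B6
Each bag holds 5 vertices, so the decomposition has width 4, which upper-bounds the treewidth. On the other hand G contains the 5-clique {c, d, e, h, j}. A clique must lie in a single bag of any decomposition, so no decomposition can have width below 4. The upper and lower bounds meet at 4, so that is the treewidth.

4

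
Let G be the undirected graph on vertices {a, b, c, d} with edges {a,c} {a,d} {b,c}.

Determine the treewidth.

A width-1 tree decomposition is:
Bags: B1 = {a, d}  B2 = {a, c}  B3 = {b, c}
Tree: B1–B2, B2–B3
Every bag has size at most 2, so the width is 2 − 1 = 1 and tw(G) ≤ 1. G has an edge, so its treewidth is at least 1. Combining the bounds, tw(G) = 1.

1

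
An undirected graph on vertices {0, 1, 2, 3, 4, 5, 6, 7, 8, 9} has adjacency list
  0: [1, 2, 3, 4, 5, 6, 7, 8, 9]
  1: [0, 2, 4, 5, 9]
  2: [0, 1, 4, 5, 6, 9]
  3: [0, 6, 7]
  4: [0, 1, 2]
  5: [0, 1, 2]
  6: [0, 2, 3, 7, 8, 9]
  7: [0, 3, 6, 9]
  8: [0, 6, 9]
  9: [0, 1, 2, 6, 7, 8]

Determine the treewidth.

A width-3 tree decomposition is:
Bags: B1 = {0, 1, 2, 9}  B2 = {0, 2, 6, 9}  B3 = {0, 6, 7, 9}  B4 = {0, 6, 8, 9}  B5 = {0, 1, 2, 4}  B6 = {0, 3, 6, 7}  B7 = {0, 1, 2, 5}
Tree: B1–B2, B2–B3, B3–B4, B1–B5, B3–B6, B1–B7
Every bag has size at most 4, so the width is 4 − 1 = 3 and tw(G) ≤ 3. For the lower bound, the 4 vertices {0, 6, 8, 9} are pairwise adjacent, and any tree decomposition puts a clique entirely inside one bag — forcing width ≥ 3. Hence tw(G) = 3 exactly.

3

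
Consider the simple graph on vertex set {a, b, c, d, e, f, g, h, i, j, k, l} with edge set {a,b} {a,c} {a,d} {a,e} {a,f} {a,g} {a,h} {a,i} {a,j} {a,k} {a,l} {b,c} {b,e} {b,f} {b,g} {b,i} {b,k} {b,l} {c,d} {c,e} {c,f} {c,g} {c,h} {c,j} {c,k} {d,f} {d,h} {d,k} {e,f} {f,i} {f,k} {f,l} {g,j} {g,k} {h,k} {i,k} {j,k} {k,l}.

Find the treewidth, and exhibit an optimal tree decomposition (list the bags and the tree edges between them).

Every bag has size at most 5, so the width is 5 − 1 = 4 and tw(G) ≤ 4. Conversely, {a, b, c, e, f} is a clique of size 5, and the vertices of any clique must share a bag in every tree decomposition; so some bag has ≥ 5 vertices and tw(G) ≥ 4. The upper and lower bounds meet at 4, so that is the treewidth.

Treewidth 4.
One such decomposition:
Bags: B1 = {a, b, c, f, k}  B2 = {a, b, f, k, l}  B3 = {a, b, f, i, k}  B4 = {a, c, d, f, k}  B5 = {a, c, d, h, k}  B6 = {a, b, c, g, k}  B7 = {a, b, c, e, f}  B8 = {a, c, g, j, k}
Tree: B1–B2, B2–B3, B1–B4, B4–B5, B1–B6, B1–B7, B6–B8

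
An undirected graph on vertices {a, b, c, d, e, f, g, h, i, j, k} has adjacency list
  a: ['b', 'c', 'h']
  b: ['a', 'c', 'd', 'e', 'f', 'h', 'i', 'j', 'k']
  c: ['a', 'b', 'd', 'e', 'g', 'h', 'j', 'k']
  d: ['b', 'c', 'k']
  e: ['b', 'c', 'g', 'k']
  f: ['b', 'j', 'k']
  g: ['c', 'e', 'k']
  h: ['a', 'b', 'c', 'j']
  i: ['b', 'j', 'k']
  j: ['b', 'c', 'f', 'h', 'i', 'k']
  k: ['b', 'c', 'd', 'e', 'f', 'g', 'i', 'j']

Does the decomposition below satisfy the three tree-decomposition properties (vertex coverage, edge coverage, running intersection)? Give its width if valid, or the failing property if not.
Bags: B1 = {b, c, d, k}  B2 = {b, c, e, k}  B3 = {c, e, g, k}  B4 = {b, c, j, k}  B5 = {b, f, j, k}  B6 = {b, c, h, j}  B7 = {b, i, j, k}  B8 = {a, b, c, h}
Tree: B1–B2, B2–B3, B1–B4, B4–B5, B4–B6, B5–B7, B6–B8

Vertex coverage: the bags together contain {a, b, c, d, e, f, g, h, i, j, k}, the full vertex set. Edge coverage: each edge of G has both endpoints in at least one bag. Running intersection: for every vertex, the bags containing it form a connected subtree. All three properties hold, so this is a valid tree decomposition of width max|bag| − 1 = 3, and hence tw(G) ≤ 3.

Yes; width 3.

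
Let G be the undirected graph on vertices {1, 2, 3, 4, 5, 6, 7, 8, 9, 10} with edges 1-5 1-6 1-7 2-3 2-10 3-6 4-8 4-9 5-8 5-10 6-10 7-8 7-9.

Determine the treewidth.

A width-2 tree decomposition is:
Bags: B1 = {2, 3, 10}  B2 = {3, 6, 10}  B3 = {5, 6, 10}  B4 = {1, 5, 6}  B5 = {1, 5, 8}  B6 = {1, 7, 8}  B7 = {4, 7, 8}  B8 = {4, 7, 9}
Tree: B1–B2, B2–B3, B3–B4, B4–B5, B5–B6, B6–B7, B7–B8
Every bag has size at most 3, so the width is 3 − 1 = 2 and tw(G) ≤ 2. The edges 2–3–6–10–2 form a cycle, so G is not a tree and its treewidth is at least 2. Therefore the treewidth is 2.

2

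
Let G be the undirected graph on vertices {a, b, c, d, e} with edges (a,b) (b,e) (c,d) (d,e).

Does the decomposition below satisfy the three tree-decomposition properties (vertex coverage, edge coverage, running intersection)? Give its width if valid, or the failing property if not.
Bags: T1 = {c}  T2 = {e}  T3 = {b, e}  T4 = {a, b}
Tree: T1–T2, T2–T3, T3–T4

No — vertex d appears in no bag.

A tree decomposition must satisfy three properties: every vertex lies in some bag; for every edge, both endpoints lie together in some bag; and for every vertex, the bags containing it form a connected subtree. Here vertex d appears in no bag, so the decomposition is invalid.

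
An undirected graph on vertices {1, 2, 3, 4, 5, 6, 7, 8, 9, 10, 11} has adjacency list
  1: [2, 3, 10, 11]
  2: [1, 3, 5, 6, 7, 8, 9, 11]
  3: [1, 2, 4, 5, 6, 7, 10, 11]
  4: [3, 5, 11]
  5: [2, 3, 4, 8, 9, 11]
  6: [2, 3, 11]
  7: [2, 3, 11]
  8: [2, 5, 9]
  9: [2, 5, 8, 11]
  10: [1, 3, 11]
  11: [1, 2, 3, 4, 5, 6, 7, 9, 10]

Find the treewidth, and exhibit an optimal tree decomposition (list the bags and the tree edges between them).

Every bag has size at most 4, so the width is 4 − 1 = 3 and tw(G) ≤ 3. On the other hand G contains the 4-clique {2, 5, 8, 9}. A clique must lie in a single bag of any decomposition, so no decomposition can have width below 3. The upper and lower bounds meet at 3, so that is the treewidth.

Treewidth 3.
One optimal decomposition is:
Bags: B1 = {2, 3, 5, 11}  B2 = {3, 4, 5, 11}  B3 = {1, 2, 3, 11}  B4 = {2, 3, 7, 11}  B5 = {1, 3, 10, 11}  B6 = {2, 5, 9, 11}  B7 = {2, 5, 8, 9}  B8 = {2, 3, 6, 11}
Tree: B1–B2, B1–B3, B3–B4, B3–B5, B1–B6, B6–B7, B1–B8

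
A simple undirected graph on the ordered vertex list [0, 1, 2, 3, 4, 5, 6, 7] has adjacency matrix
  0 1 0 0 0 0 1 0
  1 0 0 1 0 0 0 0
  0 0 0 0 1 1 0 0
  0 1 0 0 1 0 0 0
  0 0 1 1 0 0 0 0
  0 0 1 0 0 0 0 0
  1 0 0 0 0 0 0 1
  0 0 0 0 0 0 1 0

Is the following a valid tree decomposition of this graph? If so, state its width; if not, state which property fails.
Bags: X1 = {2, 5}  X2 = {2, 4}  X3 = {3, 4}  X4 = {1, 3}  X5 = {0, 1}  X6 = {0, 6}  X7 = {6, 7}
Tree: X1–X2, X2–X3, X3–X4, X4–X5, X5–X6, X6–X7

Every vertex of G appears in some bag (union = {0, 1, 2, 3, 4, 5, 6, 7}); every edge is covered by a bag; and for each vertex v the set of bags containing v is connected in the bag tree. The decomposition is therefore valid. The largest bag has 2 vertices, so the width is 1.

Yes; width 1.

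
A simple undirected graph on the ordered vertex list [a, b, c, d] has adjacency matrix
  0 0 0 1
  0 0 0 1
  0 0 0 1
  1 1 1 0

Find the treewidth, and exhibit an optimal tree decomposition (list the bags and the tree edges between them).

Treewidth 1.
Bags: B1 = {b, d}  B2 = {a, d}  B3 = {c, d}
Tree: B1–B2, B1–B3

Each bag holds 2 vertices, so the decomposition has width 1, which upper-bounds the treewidth. G has an edge, so its treewidth is at least 1. Hence tw(G) = 1 exactly.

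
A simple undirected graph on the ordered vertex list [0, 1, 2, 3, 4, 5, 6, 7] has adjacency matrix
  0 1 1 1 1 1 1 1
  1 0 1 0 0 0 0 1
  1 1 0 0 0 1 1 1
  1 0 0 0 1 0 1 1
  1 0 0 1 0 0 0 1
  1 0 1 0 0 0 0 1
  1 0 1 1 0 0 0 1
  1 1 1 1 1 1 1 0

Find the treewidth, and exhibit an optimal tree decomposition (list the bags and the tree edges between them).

Treewidth 3.
One such decomposition:
Bags: B1 = {0, 3, 6, 7}  B2 = {0, 2, 6, 7}  B3 = {0, 3, 4, 7}  B4 = {0, 1, 2, 7}  B5 = {0, 2, 5, 7}
Tree: B1–B2, B1–B3, B2–B4, B2–B5

The largest bag has 4 vertices, giving width 3; this decomposition certifies tw(G) ≤ 3. For the lower bound, the 4 vertices {0, 1, 2, 7} are pairwise adjacent, and any tree decomposition puts a clique entirely inside one bag — forcing width ≥ 3. The upper and lower bounds meet at 3, so that is the treewidth.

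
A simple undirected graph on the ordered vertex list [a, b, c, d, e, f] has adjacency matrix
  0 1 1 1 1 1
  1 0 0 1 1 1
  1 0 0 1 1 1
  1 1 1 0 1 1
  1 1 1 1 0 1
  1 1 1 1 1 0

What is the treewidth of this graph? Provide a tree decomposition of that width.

Treewidth 4.
Bags: B1 = {a, b, d, e, f}  B2 = {a, c, d, e, f}
Tree: B1–B2

The largest bag has 5 vertices, giving width 4; this decomposition certifies tw(G) ≤ 4. Conversely, {a, c, d, e, f} is a clique of size 5, and the vertices of any clique must share a bag in every tree decomposition; so some bag has ≥ 5 vertices and tw(G) ≥ 4. Combining the bounds, tw(G) = 4.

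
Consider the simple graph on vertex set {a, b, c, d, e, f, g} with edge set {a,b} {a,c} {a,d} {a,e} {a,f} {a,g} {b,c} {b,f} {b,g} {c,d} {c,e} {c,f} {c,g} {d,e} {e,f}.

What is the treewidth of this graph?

3

A width-3 tree decomposition is:
Bags: B1 = {a, c, d, e}  B2 = {a, c, e, f}  B3 = {a, b, c, f}  B4 = {a, b, c, g}
Tree: B1–B2, B2–B3, B3–B4
Every bag has size at most 4, so the width is 4 − 1 = 3 and tw(G) ≤ 3. On the other hand G contains the 4-clique {a, c, d, e}. A clique must lie in a single bag of any decomposition, so no decomposition can have width below 3. Hence tw(G) = 3 exactly.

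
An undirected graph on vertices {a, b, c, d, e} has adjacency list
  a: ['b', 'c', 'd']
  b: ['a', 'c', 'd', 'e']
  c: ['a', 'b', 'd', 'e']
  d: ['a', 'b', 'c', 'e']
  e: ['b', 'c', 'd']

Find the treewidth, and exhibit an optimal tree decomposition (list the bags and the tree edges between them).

The largest bag has 4 vertices, giving width 3; this decomposition certifies tw(G) ≤ 3. For the lower bound, the 4 vertices {b, c, d, e} are pairwise adjacent, and any tree decomposition puts a clique entirely inside one bag — forcing width ≥ 3. Therefore the treewidth is 3.

Treewidth 3.
One such decomposition:
Bags: B1 = {b, c, d, e}  B2 = {a, b, c, d}
Tree: B1–B2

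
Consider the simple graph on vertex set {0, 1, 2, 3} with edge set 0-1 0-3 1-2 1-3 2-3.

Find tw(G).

2

A width-2 tree decomposition is:
Bags: B1 = {1, 2, 3}  B2 = {0, 1, 3}
Tree: B1–B2
Every bag has size at most 3, so the width is 3 − 1 = 2 and tw(G) ≤ 2. On the other hand G contains the 3-clique {0, 1, 3}. A clique must lie in a single bag of any decomposition, so no decomposition can have width below 2. The upper and lower bounds meet at 2, so that is the treewidth.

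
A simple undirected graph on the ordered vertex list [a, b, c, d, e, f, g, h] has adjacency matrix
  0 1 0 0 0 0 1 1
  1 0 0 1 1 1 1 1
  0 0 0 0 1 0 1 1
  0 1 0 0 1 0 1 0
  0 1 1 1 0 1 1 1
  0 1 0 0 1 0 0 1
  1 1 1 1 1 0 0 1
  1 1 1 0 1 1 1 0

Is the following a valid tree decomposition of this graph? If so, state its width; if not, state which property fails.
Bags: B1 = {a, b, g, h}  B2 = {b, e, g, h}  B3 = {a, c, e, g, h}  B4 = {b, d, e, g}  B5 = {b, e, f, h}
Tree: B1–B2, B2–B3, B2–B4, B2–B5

No — bags containing vertex a are not connected in the tree.

A tree decomposition must satisfy three properties: every vertex lies in some bag; for every edge, both endpoints lie together in some bag; and for every vertex, the bags containing it form a connected subtree. Here bags containing vertex a are not connected in the tree, so the decomposition is invalid.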